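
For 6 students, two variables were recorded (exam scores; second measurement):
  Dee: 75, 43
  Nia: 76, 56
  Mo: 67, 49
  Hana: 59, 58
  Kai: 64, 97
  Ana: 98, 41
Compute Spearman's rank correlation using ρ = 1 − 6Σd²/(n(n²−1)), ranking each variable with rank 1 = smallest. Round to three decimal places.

-0.771

Ranks of variable 1: 4, 5, 3, 1, 2, 6
Ranks of variable 2: 2, 4, 3, 5, 6, 1
d = r₁ − r₂: 2, 1, 0, -4, -4, 5
d²: 4, 1, 0, 16, 16, 25; Σd² = 62
ρ = 1 − 6·62/(6·35) = 1 − 372/210 = -0.771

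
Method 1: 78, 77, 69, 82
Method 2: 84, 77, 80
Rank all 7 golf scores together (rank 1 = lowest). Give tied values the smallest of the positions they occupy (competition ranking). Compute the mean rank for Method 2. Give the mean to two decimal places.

Sorted (ascending): 69, 77, 77, 78, 80, 82, 84
The 2 values of 77 occupy positions 2–3 → each gets rank 2.
Method 2 values → pooled ranks: 84→7, 77→2, 80→5
Mean rank = (7 + 2 + 5) / 3 = 4.67

4.67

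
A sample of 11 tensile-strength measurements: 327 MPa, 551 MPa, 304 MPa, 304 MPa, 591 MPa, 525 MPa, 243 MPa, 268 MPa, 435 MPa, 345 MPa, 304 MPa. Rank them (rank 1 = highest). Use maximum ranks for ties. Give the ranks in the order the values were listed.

Sorted (descending): 591, 551, 525, 435, 345, 327, 304, 304, 304, 268, 243
The 3 values of 304 occupy positions 7–9 → each gets rank 9.

6, 2, 9, 9, 1, 3, 11, 10, 4, 5, 9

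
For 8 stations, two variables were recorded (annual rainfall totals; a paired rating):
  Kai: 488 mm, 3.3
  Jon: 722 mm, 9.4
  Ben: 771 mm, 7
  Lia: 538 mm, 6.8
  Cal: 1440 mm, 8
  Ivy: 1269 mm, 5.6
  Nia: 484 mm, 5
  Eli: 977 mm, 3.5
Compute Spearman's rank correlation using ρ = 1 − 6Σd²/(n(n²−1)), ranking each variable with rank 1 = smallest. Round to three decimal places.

Ranks of variable 1: 2, 4, 5, 3, 8, 7, 1, 6
Ranks of variable 2: 1, 8, 6, 5, 7, 4, 3, 2
d = r₁ − r₂: 1, -4, -1, -2, 1, 3, -2, 4
d²: 1, 16, 1, 4, 1, 9, 4, 16; Σd² = 52
ρ = 1 − 6·52/(8·63) = 1 − 312/504 = 0.381

0.381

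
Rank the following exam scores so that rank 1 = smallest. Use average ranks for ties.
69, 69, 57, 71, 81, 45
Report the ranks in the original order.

3.5, 3.5, 2, 5, 6, 1

Sorted (ascending): 45, 57, 69, 69, 71, 81
The 2 values of 69 occupy positions 3–4 → average rank (3+4)/2 = 3.5.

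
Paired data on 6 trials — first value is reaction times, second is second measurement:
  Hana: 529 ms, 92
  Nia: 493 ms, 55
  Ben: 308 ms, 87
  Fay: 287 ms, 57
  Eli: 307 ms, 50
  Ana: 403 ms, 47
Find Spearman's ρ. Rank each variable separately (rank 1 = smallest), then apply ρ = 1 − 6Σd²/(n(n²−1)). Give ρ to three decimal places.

Ranks of variable 1: 6, 5, 3, 1, 2, 4
Ranks of variable 2: 6, 3, 5, 4, 2, 1
d = r₁ − r₂: 0, 2, -2, -3, 0, 3
d²: 0, 4, 4, 9, 0, 9; Σd² = 26
ρ = 1 − 6·26/(6·35) = 1 − 156/210 = 0.257

0.257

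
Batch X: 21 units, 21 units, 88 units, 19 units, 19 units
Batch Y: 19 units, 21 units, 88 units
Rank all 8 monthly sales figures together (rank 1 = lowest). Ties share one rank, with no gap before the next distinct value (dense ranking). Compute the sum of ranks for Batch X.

9

Sorted (ascending): 19, 19, 19, 21, 21, 21, 88, 88
The 3 values of 19 share dense rank 1.
The 3 values of 21 share dense rank 2.
The 2 values of 88 share dense rank 3.
Batch X values → pooled ranks: 21→2, 21→2, 88→3, 19→1, 19→1
Rank sum = 2 + 2 + 3 + 1 + 1 = 9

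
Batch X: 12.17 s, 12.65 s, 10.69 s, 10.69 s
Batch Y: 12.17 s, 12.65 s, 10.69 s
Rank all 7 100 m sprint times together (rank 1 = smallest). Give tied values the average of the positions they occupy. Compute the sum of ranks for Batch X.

Sorted (ascending): 10.69, 10.69, 10.69, 12.17, 12.17, 12.65, 12.65
The 3 values of 10.69 occupy positions 1–3 → average rank 2.
The 2 values of 12.17 occupy positions 4–5 → average rank (4+5)/2 = 4.5.
The 2 values of 12.65 occupy positions 6–7 → average rank (6+7)/2 = 6.5.
Batch X values → pooled ranks: 12.17→4.5, 12.65→6.5, 10.69→2, 10.69→2
Rank sum = 4.5 + 6.5 + 2 + 2 = 15

15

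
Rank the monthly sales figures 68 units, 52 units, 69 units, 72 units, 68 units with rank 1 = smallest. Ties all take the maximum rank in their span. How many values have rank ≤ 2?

Sorted (ascending): 52, 68, 68, 69, 72
The 2 values of 68 occupy positions 2–3 → each gets rank 3.
Ranks ≤ 2: {1} → 1 value.

1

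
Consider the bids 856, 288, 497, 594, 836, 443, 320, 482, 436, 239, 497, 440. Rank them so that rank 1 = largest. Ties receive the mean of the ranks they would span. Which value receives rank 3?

Sorted (descending): 856, 836, 594, 497, 497, 482, 443, 440, 436, 320, 288, 239
The 2 values of 497 occupy positions 4–5 → average rank (4+5)/2 = 4.5.
Rank 3 → value 594.

594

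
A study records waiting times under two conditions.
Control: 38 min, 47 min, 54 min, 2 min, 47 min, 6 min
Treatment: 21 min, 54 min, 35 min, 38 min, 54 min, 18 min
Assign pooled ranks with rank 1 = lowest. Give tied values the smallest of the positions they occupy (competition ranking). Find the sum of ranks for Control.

Sorted (ascending): 2, 6, 18, 21, 35, 38, 38, 47, 47, 54, 54, 54
The 2 values of 38 occupy positions 6–7 → each gets rank 6.
The 2 values of 47 occupy positions 8–9 → each gets rank 8.
The 3 values of 54 occupy positions 10–12 → each gets rank 10.
Control values → pooled ranks: 38→6, 47→8, 54→10, 2→1, 47→8, 6→2
Rank sum = 6 + 8 + 10 + 1 + 8 + 2 = 35

35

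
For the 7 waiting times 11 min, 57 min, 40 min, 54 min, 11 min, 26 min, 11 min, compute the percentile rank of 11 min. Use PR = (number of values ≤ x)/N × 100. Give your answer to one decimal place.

N = 7.
Strictly below 11: 0. Equal to 11: 3.
PR = 3/7 × 100 = 42.9

42.9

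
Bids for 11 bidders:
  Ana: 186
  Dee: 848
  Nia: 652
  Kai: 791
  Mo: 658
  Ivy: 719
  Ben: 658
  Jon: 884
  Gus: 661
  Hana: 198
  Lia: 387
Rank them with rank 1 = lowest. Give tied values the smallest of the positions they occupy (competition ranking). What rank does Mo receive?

Sorted (ascending): 186, 198, 387, 652, 658, 658, 661, 719, 791, 848, 884
The 2 values of 658 occupy positions 5–6 → each gets rank 5.
Mo has value 658 → rank 5.

5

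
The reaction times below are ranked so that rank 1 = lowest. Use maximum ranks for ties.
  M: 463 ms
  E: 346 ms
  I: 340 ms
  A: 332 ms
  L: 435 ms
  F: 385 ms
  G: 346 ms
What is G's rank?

Sorted (ascending): 332, 340, 346, 346, 385, 435, 463
The 2 values of 346 occupy positions 3–4 → each gets rank 4.
G has value 346 ms → rank 4.

4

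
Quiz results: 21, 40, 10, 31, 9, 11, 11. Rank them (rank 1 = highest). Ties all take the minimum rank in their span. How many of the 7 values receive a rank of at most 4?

Sorted (descending): 40, 31, 21, 11, 11, 10, 9
The 2 values of 11 occupy positions 4–5 → each gets rank 4.
Ranks ≤ 4: {1, 2, 3, 4, 4} → 5 values.

5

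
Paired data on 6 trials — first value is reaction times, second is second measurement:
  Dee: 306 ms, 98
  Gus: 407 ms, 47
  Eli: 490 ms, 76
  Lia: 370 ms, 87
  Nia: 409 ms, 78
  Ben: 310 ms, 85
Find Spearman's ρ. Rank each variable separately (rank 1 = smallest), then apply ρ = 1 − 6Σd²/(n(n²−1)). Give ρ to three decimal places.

Ranks of variable 1: 1, 4, 6, 3, 5, 2
Ranks of variable 2: 6, 1, 2, 5, 3, 4
d = r₁ − r₂: -5, 3, 4, -2, 2, -2
d²: 25, 9, 16, 4, 4, 4; Σd² = 62
ρ = 1 − 6·62/(6·35) = 1 − 372/210 = -0.771

-0.771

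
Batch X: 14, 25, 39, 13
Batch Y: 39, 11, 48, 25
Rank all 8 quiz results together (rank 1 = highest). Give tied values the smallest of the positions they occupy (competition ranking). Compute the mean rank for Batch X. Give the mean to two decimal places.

Sorted (descending): 48, 39, 39, 25, 25, 14, 13, 11
The 2 values of 39 occupy positions 2–3 → each gets rank 2.
The 2 values of 25 occupy positions 4–5 → each gets rank 4.
Batch X values → pooled ranks: 14→6, 25→4, 39→2, 13→7
Mean rank = (6 + 4 + 2 + 7) / 4 = 4.75

4.75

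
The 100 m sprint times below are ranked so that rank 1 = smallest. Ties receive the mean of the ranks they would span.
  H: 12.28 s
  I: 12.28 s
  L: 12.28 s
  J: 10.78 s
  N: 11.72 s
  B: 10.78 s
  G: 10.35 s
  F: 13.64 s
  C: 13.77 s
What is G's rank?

1

Sorted (ascending): 10.35, 10.78, 10.78, 11.72, 12.28, 12.28, 12.28, 13.64, 13.77
The 2 values of 10.78 occupy positions 2–3 → average rank (2+3)/2 = 2.5.
The 3 values of 12.28 occupy positions 5–7 → average rank 6.
G has value 10.35 s → rank 1.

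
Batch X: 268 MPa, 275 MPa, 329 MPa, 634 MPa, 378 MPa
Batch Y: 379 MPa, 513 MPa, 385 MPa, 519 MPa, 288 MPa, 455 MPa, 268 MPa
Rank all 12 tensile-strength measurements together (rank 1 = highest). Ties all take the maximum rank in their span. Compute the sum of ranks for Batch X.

38

Sorted (descending): 634, 519, 513, 455, 385, 379, 378, 329, 288, 275, 268, 268
The 2 values of 268 occupy positions 11–12 → each gets rank 12.
Batch X values → pooled ranks: 268→12, 275→10, 329→8, 634→1, 378→7
Rank sum = 12 + 10 + 8 + 1 + 7 = 38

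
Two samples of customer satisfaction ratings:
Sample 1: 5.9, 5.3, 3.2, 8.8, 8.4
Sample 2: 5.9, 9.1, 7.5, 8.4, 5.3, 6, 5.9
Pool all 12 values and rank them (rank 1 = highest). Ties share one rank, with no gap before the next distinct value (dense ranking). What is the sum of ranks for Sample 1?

Sorted (descending): 9.1, 8.8, 8.4, 8.4, 7.5, 6, 5.9, 5.9, 5.9, 5.3, 5.3, 3.2
The 2 values of 8.4 share dense rank 3.
The 3 values of 5.9 share dense rank 6.
The 2 values of 5.3 share dense rank 7.
Remaining distinct values take the next consecutive integers.
Sample 1 values → pooled ranks: 5.9→6, 5.3→7, 3.2→8, 8.8→2, 8.4→3
Rank sum = 6 + 7 + 8 + 2 + 3 = 26

26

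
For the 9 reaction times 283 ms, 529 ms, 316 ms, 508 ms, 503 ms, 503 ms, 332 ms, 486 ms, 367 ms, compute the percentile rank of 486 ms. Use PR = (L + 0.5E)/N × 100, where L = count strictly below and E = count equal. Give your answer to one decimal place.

N = 9.
Strictly below 486: 4. Equal to 486: 1.
PR = (4 + 0.5·1)/9 × 100 = 50.0

50.0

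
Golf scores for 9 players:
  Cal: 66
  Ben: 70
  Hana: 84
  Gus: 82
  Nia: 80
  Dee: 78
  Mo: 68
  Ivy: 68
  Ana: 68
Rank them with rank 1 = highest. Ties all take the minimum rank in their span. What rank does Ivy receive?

6

Sorted (descending): 84, 82, 80, 78, 70, 68, 68, 68, 66
The 3 values of 68 occupy positions 6–8 → each gets rank 6.
Ivy has value 68 → rank 6.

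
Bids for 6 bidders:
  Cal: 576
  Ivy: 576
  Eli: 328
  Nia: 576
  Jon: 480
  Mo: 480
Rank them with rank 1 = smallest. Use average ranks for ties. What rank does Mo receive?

2.5

Sorted (ascending): 328, 480, 480, 576, 576, 576
The 2 values of 480 occupy positions 2–3 → average rank (2+3)/2 = 2.5.
The 3 values of 576 occupy positions 4–6 → average rank 5.
Mo has value 480 → rank 2.5.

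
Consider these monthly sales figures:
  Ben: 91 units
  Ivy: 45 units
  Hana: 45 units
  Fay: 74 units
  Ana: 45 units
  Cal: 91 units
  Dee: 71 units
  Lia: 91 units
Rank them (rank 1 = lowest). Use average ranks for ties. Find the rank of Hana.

2

Sorted (ascending): 45, 45, 45, 71, 74, 91, 91, 91
The 3 values of 45 occupy positions 1–3 → average rank 2.
The 3 values of 91 occupy positions 6–8 → average rank 7.
Hana has value 45 units → rank 2.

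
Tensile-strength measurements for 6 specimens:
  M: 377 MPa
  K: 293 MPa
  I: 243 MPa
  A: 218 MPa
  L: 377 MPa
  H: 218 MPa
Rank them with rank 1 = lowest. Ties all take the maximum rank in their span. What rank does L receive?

Sorted (ascending): 218, 218, 243, 293, 377, 377
The 2 values of 218 occupy positions 1–2 → each gets rank 2.
The 2 values of 377 occupy positions 5–6 → each gets rank 6.
L has value 377 MPa → rank 6.

6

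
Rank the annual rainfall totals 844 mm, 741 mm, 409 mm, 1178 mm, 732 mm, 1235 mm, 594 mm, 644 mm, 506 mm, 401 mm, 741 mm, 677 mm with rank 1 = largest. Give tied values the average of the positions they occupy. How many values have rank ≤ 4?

Sorted (descending): 1235, 1178, 844, 741, 741, 732, 677, 644, 594, 506, 409, 401
The 2 values of 741 occupy positions 4–5 → average rank (4+5)/2 = 4.5.
Ranks ≤ 4: {1, 2, 3} → 3 values.

3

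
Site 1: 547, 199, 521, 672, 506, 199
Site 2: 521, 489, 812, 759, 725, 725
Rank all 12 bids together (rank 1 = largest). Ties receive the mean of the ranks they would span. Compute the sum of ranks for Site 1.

50.5

Sorted (descending): 812, 759, 725, 725, 672, 547, 521, 521, 506, 489, 199, 199
The 2 values of 725 occupy positions 3–4 → average rank (3+4)/2 = 3.5.
The 2 values of 521 occupy positions 7–8 → average rank (7+8)/2 = 7.5.
The 2 values of 199 occupy positions 11–12 → average rank (11+12)/2 = 11.5.
Site 1 values → pooled ranks: 547→6, 199→11.5, 521→7.5, 672→5, 506→9, 199→11.5
Rank sum = 6 + 11.5 + 7.5 + 5 + 9 + 11.5 = 50.5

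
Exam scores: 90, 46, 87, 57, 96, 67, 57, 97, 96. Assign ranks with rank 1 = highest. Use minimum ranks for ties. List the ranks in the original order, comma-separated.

4, 9, 5, 7, 2, 6, 7, 1, 2

Sorted (descending): 97, 96, 96, 90, 87, 67, 57, 57, 46
The 2 values of 96 occupy positions 2–3 → each gets rank 2.
The 2 values of 57 occupy positions 7–8 → each gets rank 7.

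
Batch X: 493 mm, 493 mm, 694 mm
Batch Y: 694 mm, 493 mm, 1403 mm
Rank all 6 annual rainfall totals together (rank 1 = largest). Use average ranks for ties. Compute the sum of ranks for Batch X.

12.5

Sorted (descending): 1403, 694, 694, 493, 493, 493
The 2 values of 694 occupy positions 2–3 → average rank (2+3)/2 = 2.5.
The 3 values of 493 occupy positions 4–6 → average rank 5.
Batch X values → pooled ranks: 493→5, 493→5, 694→2.5
Rank sum = 5 + 5 + 2.5 = 12.5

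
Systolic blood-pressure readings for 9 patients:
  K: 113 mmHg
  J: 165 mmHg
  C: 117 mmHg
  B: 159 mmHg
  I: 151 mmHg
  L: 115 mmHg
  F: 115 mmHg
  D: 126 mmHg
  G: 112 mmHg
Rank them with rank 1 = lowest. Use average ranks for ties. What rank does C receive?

Sorted (ascending): 112, 113, 115, 115, 117, 126, 151, 159, 165
The 2 values of 115 occupy positions 3–4 → average rank (3+4)/2 = 3.5.
C has value 117 mmHg → rank 5.

5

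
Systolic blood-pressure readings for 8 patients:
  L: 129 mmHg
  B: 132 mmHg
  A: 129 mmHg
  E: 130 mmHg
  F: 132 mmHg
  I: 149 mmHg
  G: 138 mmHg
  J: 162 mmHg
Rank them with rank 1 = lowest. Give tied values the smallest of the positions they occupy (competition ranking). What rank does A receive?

Sorted (ascending): 129, 129, 130, 132, 132, 138, 149, 162
The 2 values of 129 occupy positions 1–2 → each gets rank 1.
The 2 values of 132 occupy positions 4–5 → each gets rank 4.
A has value 129 mmHg → rank 1.

1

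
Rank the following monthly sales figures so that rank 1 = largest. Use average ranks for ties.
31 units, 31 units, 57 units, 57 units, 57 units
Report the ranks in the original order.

4.5, 4.5, 2, 2, 2

Sorted (descending): 57, 57, 57, 31, 31
The 3 values of 57 occupy positions 1–3 → average rank 2.
The 2 values of 31 occupy positions 4–5 → average rank (4+5)/2 = 4.5.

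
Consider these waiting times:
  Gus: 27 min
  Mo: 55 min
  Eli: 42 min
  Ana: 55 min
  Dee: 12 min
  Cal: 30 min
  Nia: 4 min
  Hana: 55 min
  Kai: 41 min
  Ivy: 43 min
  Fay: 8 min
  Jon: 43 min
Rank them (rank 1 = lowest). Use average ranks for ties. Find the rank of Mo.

Sorted (ascending): 4, 8, 12, 27, 30, 41, 42, 43, 43, 55, 55, 55
The 2 values of 43 occupy positions 8–9 → average rank (8+9)/2 = 8.5.
The 3 values of 55 occupy positions 10–12 → average rank 11.
Mo has value 55 min → rank 11.

11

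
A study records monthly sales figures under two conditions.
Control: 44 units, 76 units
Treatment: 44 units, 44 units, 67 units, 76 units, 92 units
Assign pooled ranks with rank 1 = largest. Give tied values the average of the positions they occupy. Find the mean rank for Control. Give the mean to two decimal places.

Sorted (descending): 92, 76, 76, 67, 44, 44, 44
The 2 values of 76 occupy positions 2–3 → average rank (2+3)/2 = 2.5.
The 3 values of 44 occupy positions 5–7 → average rank 6.
Control values → pooled ranks: 44→6, 76→2.5
Mean rank = (6 + 2.5) / 2 = 4.25

4.25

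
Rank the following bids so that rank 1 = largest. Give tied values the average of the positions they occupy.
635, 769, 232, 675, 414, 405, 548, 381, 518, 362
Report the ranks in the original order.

Sorted (descending): 769, 675, 635, 548, 518, 414, 405, 381, 362, 232
No ties — each value takes its position as its rank.

3, 1, 10, 2, 6, 7, 4, 8, 5, 9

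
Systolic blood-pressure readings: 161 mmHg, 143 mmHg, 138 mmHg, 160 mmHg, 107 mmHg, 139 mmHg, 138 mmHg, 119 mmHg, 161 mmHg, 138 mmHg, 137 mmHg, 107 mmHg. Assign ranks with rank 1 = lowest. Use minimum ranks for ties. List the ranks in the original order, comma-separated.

11, 9, 5, 10, 1, 8, 5, 3, 11, 5, 4, 1

Sorted (ascending): 107, 107, 119, 137, 138, 138, 138, 139, 143, 160, 161, 161
The 2 values of 107 occupy positions 1–2 → each gets rank 1.
The 3 values of 138 occupy positions 5–7 → each gets rank 5.
The 2 values of 161 occupy positions 11–12 → each gets rank 11.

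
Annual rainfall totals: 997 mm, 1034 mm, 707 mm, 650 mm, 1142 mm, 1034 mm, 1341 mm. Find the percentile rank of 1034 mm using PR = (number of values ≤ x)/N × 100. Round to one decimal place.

N = 7.
Strictly below 1034: 3. Equal to 1034: 2.
PR = 5/7 × 100 = 71.4

71.4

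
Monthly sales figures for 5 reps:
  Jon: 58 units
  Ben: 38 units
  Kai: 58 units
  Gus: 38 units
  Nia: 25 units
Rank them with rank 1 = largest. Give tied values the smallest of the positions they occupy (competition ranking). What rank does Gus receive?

3

Sorted (descending): 58, 58, 38, 38, 25
The 2 values of 58 occupy positions 1–2 → each gets rank 1.
The 2 values of 38 occupy positions 3–4 → each gets rank 3.
Gus has value 38 units → rank 3.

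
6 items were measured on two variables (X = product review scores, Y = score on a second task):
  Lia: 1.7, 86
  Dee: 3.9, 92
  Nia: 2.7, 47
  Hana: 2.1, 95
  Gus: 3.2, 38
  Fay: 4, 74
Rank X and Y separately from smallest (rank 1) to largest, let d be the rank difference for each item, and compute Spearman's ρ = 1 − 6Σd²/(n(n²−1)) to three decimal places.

Ranks of variable 1: 1, 5, 3, 2, 4, 6
Ranks of variable 2: 4, 5, 2, 6, 1, 3
d = r₁ − r₂: -3, 0, 1, -4, 3, 3
d²: 9, 0, 1, 16, 9, 9; Σd² = 44
ρ = 1 − 6·44/(6·35) = 1 − 264/210 = -0.257

-0.257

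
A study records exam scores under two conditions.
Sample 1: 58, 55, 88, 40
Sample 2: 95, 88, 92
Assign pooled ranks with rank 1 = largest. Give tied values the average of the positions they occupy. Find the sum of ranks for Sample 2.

Sorted (descending): 95, 92, 88, 88, 58, 55, 40
The 2 values of 88 occupy positions 3–4 → average rank (3+4)/2 = 3.5.
Sample 2 values → pooled ranks: 95→1, 88→3.5, 92→2
Rank sum = 1 + 3.5 + 2 = 6.5

6.5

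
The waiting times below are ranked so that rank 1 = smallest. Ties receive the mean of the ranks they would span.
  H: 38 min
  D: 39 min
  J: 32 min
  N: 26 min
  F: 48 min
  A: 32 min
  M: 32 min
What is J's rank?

3

Sorted (ascending): 26, 32, 32, 32, 38, 39, 48
The 3 values of 32 occupy positions 2–4 → average rank 3.
J has value 32 min → rank 3.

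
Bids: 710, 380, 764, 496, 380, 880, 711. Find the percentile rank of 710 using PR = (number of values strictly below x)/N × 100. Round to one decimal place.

42.9

N = 7.
Strictly below 710: 3. Equal to 710: 1.
PR = 3/7 × 100 = 42.9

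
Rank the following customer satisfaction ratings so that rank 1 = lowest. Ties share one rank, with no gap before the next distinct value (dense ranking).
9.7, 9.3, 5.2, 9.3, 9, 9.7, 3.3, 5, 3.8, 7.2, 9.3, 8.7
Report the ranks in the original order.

9, 8, 4, 8, 7, 9, 1, 3, 2, 5, 8, 6

Sorted (ascending): 3.3, 3.8, 5, 5.2, 7.2, 8.7, 9, 9.3, 9.3, 9.3, 9.7, 9.7
The 3 values of 9.3 share dense rank 8.
The 2 values of 9.7 share dense rank 9.
Remaining distinct values take the next consecutive integers.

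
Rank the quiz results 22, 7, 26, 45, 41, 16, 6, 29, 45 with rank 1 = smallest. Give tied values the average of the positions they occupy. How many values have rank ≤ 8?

7

Sorted (ascending): 6, 7, 16, 22, 26, 29, 41, 45, 45
The 2 values of 45 occupy positions 8–9 → average rank (8+9)/2 = 8.5.
Ranks ≤ 8: {1, 2, 3, 4, 5, 6, 7} → 7 values.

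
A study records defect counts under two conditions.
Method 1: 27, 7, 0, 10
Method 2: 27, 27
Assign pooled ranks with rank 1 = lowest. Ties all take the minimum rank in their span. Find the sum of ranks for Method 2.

8

Sorted (ascending): 0, 7, 10, 27, 27, 27
The 3 values of 27 occupy positions 4–6 → each gets rank 4.
Method 2 values → pooled ranks: 27→4, 27→4
Rank sum = 4 + 4 = 8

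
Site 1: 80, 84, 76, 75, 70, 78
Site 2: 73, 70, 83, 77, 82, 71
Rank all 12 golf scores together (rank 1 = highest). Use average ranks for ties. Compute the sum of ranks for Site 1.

36.5

Sorted (descending): 84, 83, 82, 80, 78, 77, 76, 75, 73, 71, 70, 70
The 2 values of 70 occupy positions 11–12 → average rank (11+12)/2 = 11.5.
Site 1 values → pooled ranks: 80→4, 84→1, 76→7, 75→8, 70→11.5, 78→5
Rank sum = 4 + 1 + 7 + 8 + 11.5 + 5 = 36.5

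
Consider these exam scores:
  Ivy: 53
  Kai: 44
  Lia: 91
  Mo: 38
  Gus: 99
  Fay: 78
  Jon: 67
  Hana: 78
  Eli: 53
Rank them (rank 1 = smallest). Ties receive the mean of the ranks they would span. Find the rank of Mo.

Sorted (ascending): 38, 44, 53, 53, 67, 78, 78, 91, 99
The 2 values of 53 occupy positions 3–4 → average rank (3+4)/2 = 3.5.
The 2 values of 78 occupy positions 6–7 → average rank (6+7)/2 = 6.5.
Mo has value 38 → rank 1.

1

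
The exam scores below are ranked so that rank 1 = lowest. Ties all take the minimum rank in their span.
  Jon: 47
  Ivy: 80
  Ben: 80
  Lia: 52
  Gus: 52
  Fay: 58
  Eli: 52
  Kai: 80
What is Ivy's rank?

Sorted (ascending): 47, 52, 52, 52, 58, 80, 80, 80
The 3 values of 52 occupy positions 2–4 → each gets rank 2.
The 3 values of 80 occupy positions 6–8 → each gets rank 6.
Ivy has value 80 → rank 6.

6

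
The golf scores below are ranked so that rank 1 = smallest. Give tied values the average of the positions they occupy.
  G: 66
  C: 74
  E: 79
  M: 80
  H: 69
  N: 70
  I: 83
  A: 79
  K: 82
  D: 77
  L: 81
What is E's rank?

6.5

Sorted (ascending): 66, 69, 70, 74, 77, 79, 79, 80, 81, 82, 83
The 2 values of 79 occupy positions 6–7 → average rank (6+7)/2 = 6.5.
E has value 79 → rank 6.5.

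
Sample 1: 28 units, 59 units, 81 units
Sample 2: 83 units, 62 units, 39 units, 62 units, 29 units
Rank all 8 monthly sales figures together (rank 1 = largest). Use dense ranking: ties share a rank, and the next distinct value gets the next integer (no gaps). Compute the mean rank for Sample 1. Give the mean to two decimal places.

Sorted (descending): 83, 81, 62, 62, 59, 39, 29, 28
The 2 values of 62 share dense rank 3.
Remaining distinct values take the next consecutive integers.
Sample 1 values → pooled ranks: 28→7, 59→4, 81→2
Mean rank = (7 + 4 + 2) / 3 = 4.33

4.33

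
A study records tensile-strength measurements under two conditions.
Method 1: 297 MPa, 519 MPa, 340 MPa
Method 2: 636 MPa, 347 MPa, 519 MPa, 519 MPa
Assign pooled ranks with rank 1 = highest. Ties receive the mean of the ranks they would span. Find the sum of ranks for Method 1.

Sorted (descending): 636, 519, 519, 519, 347, 340, 297
The 3 values of 519 occupy positions 2–4 → average rank 3.
Method 1 values → pooled ranks: 297→7, 519→3, 340→6
Rank sum = 7 + 3 + 6 = 16

16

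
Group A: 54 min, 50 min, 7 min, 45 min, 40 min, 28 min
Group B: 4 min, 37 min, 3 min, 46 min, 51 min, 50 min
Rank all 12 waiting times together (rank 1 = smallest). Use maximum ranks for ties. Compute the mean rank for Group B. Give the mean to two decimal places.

Sorted (ascending): 3, 4, 7, 28, 37, 40, 45, 46, 50, 50, 51, 54
The 2 values of 50 occupy positions 9–10 → each gets rank 10.
Group B values → pooled ranks: 4→2, 37→5, 3→1, 46→8, 51→11, 50→10
Mean rank = (2 + 5 + 1 + 8 + 11 + 10) / 6 = 6.17

6.17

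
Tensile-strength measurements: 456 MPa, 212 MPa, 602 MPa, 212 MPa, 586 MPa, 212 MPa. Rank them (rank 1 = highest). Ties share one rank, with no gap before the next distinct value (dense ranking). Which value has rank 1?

602

Sorted (descending): 602, 586, 456, 212, 212, 212
The 3 values of 212 share dense rank 4.
Remaining distinct values take the next consecutive integers.
Rank 1 → value 602.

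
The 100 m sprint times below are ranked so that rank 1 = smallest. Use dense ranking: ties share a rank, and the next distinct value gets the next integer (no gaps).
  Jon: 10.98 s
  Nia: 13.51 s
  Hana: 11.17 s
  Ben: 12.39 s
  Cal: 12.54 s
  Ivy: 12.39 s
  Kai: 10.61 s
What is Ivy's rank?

Sorted (ascending): 10.61, 10.98, 11.17, 12.39, 12.39, 12.54, 13.51
The 2 values of 12.39 share dense rank 4.
Remaining distinct values take the next consecutive integers.
Ivy has value 12.39 s → rank 4.

4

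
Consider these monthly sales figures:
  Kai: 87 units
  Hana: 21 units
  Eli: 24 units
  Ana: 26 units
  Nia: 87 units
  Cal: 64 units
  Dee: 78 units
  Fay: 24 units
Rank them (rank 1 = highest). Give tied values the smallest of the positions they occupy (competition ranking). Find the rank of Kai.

Sorted (descending): 87, 87, 78, 64, 26, 24, 24, 21
The 2 values of 87 occupy positions 1–2 → each gets rank 1.
The 2 values of 24 occupy positions 6–7 → each gets rank 6.
Kai has value 87 units → rank 1.

1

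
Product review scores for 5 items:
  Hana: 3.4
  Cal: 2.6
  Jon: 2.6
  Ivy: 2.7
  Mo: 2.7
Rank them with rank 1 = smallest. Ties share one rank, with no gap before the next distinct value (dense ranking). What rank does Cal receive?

1

Sorted (ascending): 2.6, 2.6, 2.7, 2.7, 3.4
The 2 values of 2.6 share dense rank 1.
The 2 values of 2.7 share dense rank 2.
Remaining distinct values take the next consecutive integers.
Cal has value 2.6 → rank 1.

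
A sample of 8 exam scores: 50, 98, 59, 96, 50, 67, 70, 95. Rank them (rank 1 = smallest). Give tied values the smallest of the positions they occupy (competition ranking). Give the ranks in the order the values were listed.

1, 8, 3, 7, 1, 4, 5, 6

Sorted (ascending): 50, 50, 59, 67, 70, 95, 96, 98
The 2 values of 50 occupy positions 1–2 → each gets rank 1.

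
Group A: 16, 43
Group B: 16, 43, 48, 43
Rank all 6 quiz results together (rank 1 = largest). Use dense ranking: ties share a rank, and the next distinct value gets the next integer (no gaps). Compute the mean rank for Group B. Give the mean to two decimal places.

2.00

Sorted (descending): 48, 43, 43, 43, 16, 16
The 3 values of 43 share dense rank 2.
The 2 values of 16 share dense rank 3.
Remaining distinct values take the next consecutive integers.
Group B values → pooled ranks: 16→3, 43→2, 48→1, 43→2
Mean rank = (3 + 2 + 1 + 2) / 4 = 2.00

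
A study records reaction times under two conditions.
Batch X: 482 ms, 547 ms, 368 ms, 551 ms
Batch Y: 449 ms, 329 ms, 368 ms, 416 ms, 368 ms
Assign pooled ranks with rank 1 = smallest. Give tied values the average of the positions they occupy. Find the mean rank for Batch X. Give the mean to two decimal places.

Sorted (ascending): 329, 368, 368, 368, 416, 449, 482, 547, 551
The 3 values of 368 occupy positions 2–4 → average rank 3.
Batch X values → pooled ranks: 482→7, 547→8, 368→3, 551→9
Mean rank = (7 + 8 + 3 + 9) / 4 = 6.75

6.75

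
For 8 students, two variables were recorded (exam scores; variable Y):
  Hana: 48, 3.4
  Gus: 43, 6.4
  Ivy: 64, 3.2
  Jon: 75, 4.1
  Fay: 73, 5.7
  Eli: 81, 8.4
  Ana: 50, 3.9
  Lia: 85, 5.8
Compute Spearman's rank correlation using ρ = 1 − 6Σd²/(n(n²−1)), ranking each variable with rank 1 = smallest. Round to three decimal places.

0.357

Ranks of variable 1: 2, 1, 4, 6, 5, 7, 3, 8
Ranks of variable 2: 2, 7, 1, 4, 5, 8, 3, 6
d = r₁ − r₂: 0, -6, 3, 2, 0, -1, 0, 2
d²: 0, 36, 9, 4, 0, 1, 0, 4; Σd² = 54
ρ = 1 − 6·54/(8·63) = 1 − 324/504 = 0.357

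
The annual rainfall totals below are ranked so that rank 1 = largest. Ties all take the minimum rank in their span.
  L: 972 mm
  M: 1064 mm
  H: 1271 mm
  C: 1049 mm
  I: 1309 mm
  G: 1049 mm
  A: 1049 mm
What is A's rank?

Sorted (descending): 1309, 1271, 1064, 1049, 1049, 1049, 972
The 3 values of 1049 occupy positions 4–6 → each gets rank 4.
A has value 1049 mm → rank 4.

4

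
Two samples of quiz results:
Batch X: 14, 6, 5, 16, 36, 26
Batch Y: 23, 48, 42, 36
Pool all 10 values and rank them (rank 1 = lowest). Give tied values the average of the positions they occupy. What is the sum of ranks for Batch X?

Sorted (ascending): 5, 6, 14, 16, 23, 26, 36, 36, 42, 48
The 2 values of 36 occupy positions 7–8 → average rank (7+8)/2 = 7.5.
Batch X values → pooled ranks: 14→3, 6→2, 5→1, 16→4, 36→7.5, 26→6
Rank sum = 3 + 2 + 1 + 4 + 7.5 + 6 = 23.5

23.5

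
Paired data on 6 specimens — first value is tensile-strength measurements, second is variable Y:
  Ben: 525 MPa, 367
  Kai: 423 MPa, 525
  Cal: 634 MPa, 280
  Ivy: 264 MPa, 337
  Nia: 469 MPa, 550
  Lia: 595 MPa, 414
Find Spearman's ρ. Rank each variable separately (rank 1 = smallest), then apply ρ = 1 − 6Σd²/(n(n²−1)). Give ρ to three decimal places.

-0.314

Ranks of variable 1: 4, 2, 6, 1, 3, 5
Ranks of variable 2: 3, 5, 1, 2, 6, 4
d = r₁ − r₂: 1, -3, 5, -1, -3, 1
d²: 1, 9, 25, 1, 9, 1; Σd² = 46
ρ = 1 − 6·46/(6·35) = 1 − 276/210 = -0.314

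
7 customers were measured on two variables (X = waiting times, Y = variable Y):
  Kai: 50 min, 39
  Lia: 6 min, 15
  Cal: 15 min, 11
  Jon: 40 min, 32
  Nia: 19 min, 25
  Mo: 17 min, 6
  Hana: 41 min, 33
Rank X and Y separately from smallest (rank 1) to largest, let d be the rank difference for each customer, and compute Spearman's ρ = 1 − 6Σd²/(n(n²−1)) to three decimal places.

Ranks of variable 1: 7, 1, 2, 5, 4, 3, 6
Ranks of variable 2: 7, 3, 2, 5, 4, 1, 6
d = r₁ − r₂: 0, -2, 0, 0, 0, 2, 0
d²: 0, 4, 0, 0, 0, 4, 0; Σd² = 8
ρ = 1 − 6·8/(7·48) = 1 − 48/336 = 0.857

0.857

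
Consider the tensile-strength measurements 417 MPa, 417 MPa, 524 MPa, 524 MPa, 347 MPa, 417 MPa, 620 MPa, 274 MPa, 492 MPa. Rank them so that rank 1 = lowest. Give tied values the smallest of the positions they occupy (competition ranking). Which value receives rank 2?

347

Sorted (ascending): 274, 347, 417, 417, 417, 492, 524, 524, 620
The 3 values of 417 occupy positions 3–5 → each gets rank 3.
The 2 values of 524 occupy positions 7–8 → each gets rank 7.
Rank 2 → value 347.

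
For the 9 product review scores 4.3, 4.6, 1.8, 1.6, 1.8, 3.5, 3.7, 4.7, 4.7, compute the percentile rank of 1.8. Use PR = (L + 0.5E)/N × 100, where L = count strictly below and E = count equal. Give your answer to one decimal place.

22.2

N = 9.
Strictly below 1.8: 1. Equal to 1.8: 2.
PR = (1 + 0.5·2)/9 × 100 = 22.2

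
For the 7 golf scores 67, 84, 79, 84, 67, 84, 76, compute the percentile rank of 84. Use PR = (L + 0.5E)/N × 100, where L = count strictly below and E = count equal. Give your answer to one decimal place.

78.6

N = 7.
Strictly below 84: 4. Equal to 84: 3.
PR = (4 + 0.5·3)/7 × 100 = 78.6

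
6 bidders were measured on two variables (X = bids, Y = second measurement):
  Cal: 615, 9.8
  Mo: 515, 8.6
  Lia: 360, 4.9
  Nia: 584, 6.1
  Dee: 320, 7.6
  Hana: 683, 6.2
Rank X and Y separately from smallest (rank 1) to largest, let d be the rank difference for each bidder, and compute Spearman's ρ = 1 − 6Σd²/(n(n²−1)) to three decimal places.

Ranks of variable 1: 5, 3, 2, 4, 1, 6
Ranks of variable 2: 6, 5, 1, 2, 4, 3
d = r₁ − r₂: -1, -2, 1, 2, -3, 3
d²: 1, 4, 1, 4, 9, 9; Σd² = 28
ρ = 1 − 6·28/(6·35) = 1 − 168/210 = 0.200

0.200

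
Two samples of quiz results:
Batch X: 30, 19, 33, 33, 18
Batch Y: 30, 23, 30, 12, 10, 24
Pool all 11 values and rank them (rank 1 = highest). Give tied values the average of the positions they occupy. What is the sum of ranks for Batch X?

24

Sorted (descending): 33, 33, 30, 30, 30, 24, 23, 19, 18, 12, 10
The 2 values of 33 occupy positions 1–2 → average rank (1+2)/2 = 1.5.
The 3 values of 30 occupy positions 3–5 → average rank 4.
Batch X values → pooled ranks: 30→4, 19→8, 33→1.5, 33→1.5, 18→9
Rank sum = 4 + 8 + 1.5 + 1.5 + 9 = 24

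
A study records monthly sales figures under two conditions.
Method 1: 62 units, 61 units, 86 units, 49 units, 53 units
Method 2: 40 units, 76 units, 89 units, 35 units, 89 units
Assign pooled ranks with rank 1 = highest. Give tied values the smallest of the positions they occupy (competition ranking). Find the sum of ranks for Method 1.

Sorted (descending): 89, 89, 86, 76, 62, 61, 53, 49, 40, 35
The 2 values of 89 occupy positions 1–2 → each gets rank 1.
Method 1 values → pooled ranks: 62→5, 61→6, 86→3, 49→8, 53→7
Rank sum = 5 + 6 + 3 + 8 + 7 = 29

29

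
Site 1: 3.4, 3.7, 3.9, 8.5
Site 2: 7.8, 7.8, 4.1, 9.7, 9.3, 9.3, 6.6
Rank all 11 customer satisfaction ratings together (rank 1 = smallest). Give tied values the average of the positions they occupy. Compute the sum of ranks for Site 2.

Sorted (ascending): 3.4, 3.7, 3.9, 4.1, 6.6, 7.8, 7.8, 8.5, 9.3, 9.3, 9.7
The 2 values of 7.8 occupy positions 6–7 → average rank (6+7)/2 = 6.5.
The 2 values of 9.3 occupy positions 9–10 → average rank (9+10)/2 = 9.5.
Site 2 values → pooled ranks: 7.8→6.5, 7.8→6.5, 4.1→4, 9.7→11, 9.3→9.5, 9.3→9.5, 6.6→5
Rank sum = 6.5 + 6.5 + 4 + 11 + 9.5 + 9.5 + 5 = 52

52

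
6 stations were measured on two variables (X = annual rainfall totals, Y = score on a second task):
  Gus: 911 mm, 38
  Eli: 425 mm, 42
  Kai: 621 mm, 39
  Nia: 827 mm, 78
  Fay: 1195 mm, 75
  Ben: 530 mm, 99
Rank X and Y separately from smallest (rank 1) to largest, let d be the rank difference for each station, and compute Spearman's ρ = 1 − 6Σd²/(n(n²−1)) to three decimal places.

-0.200

Ranks of variable 1: 5, 1, 3, 4, 6, 2
Ranks of variable 2: 1, 3, 2, 5, 4, 6
d = r₁ − r₂: 4, -2, 1, -1, 2, -4
d²: 16, 4, 1, 1, 4, 16; Σd² = 42
ρ = 1 − 6·42/(6·35) = 1 − 252/210 = -0.200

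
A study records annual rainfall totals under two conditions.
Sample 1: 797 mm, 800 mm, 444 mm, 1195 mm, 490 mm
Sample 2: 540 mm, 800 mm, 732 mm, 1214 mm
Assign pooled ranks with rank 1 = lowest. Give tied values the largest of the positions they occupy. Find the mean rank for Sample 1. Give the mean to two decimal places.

Sorted (ascending): 444, 490, 540, 732, 797, 800, 800, 1195, 1214
The 2 values of 800 occupy positions 6–7 → each gets rank 7.
Sample 1 values → pooled ranks: 797→5, 800→7, 444→1, 1195→8, 490→2
Mean rank = (5 + 7 + 1 + 8 + 2) / 5 = 4.60

4.60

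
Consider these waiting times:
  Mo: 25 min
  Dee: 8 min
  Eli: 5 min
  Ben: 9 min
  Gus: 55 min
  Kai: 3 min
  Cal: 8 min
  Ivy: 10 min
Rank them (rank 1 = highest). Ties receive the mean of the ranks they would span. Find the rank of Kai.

8

Sorted (descending): 55, 25, 10, 9, 8, 8, 5, 3
The 2 values of 8 occupy positions 5–6 → average rank (5+6)/2 = 5.5.
Kai has value 3 min → rank 8.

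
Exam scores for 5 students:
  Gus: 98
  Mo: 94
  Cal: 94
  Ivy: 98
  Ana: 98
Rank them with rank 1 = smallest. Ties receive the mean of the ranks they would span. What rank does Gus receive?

4

Sorted (ascending): 94, 94, 98, 98, 98
The 2 values of 94 occupy positions 1–2 → average rank (1+2)/2 = 1.5.
The 3 values of 98 occupy positions 3–5 → average rank 4.
Gus has value 98 → rank 4.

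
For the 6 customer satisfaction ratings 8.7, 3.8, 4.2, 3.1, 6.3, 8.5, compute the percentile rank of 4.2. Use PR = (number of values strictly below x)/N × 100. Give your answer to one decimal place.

N = 6.
Strictly below 4.2: 2. Equal to 4.2: 1.
PR = 2/6 × 100 = 33.3

33.3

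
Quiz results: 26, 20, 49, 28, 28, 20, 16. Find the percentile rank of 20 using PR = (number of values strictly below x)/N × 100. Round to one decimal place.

N = 7.
Strictly below 20: 1. Equal to 20: 2.
PR = 1/7 × 100 = 14.3

14.3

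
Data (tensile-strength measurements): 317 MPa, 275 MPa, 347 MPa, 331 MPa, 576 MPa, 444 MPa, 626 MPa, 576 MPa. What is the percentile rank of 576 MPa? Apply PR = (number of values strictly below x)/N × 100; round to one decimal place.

62.5

N = 8.
Strictly below 576: 5. Equal to 576: 2.
PR = 5/8 × 100 = 62.5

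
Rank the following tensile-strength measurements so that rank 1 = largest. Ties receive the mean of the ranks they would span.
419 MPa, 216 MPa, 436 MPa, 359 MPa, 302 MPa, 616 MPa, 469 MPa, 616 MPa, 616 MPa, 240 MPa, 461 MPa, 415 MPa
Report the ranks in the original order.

Sorted (descending): 616, 616, 616, 469, 461, 436, 419, 415, 359, 302, 240, 216
The 3 values of 616 occupy positions 1–3 → average rank 2.

7, 12, 6, 9, 10, 2, 4, 2, 2, 11, 5, 8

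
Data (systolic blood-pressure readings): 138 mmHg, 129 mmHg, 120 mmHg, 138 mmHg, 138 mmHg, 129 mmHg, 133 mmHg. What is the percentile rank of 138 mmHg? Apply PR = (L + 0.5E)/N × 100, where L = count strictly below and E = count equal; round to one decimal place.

N = 7.
Strictly below 138: 4. Equal to 138: 3.
PR = (4 + 0.5·3)/7 × 100 = 78.6

78.6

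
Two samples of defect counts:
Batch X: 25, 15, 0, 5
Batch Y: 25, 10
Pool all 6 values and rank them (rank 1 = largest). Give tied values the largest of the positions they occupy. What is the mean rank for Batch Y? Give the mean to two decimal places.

3.00

Sorted (descending): 25, 25, 15, 10, 5, 0
The 2 values of 25 occupy positions 1–2 → each gets rank 2.
Batch Y values → pooled ranks: 25→2, 10→4
Mean rank = (2 + 4) / 2 = 3.00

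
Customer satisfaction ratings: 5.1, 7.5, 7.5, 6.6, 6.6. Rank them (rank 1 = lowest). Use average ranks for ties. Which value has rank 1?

Sorted (ascending): 5.1, 6.6, 6.6, 7.5, 7.5
The 2 values of 6.6 occupy positions 2–3 → average rank (2+3)/2 = 2.5.
The 2 values of 7.5 occupy positions 4–5 → average rank (4+5)/2 = 4.5.
Rank 1 → value 5.1.

5.1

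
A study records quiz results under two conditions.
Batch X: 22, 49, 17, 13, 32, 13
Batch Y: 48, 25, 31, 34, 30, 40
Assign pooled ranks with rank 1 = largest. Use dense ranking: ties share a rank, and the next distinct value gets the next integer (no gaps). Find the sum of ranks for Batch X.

Sorted (descending): 49, 48, 40, 34, 32, 31, 30, 25, 22, 17, 13, 13
The 2 values of 13 share dense rank 11.
Remaining distinct values take the next consecutive integers.
Batch X values → pooled ranks: 22→9, 49→1, 17→10, 13→11, 32→5, 13→11
Rank sum = 9 + 1 + 10 + 11 + 5 + 11 = 47

47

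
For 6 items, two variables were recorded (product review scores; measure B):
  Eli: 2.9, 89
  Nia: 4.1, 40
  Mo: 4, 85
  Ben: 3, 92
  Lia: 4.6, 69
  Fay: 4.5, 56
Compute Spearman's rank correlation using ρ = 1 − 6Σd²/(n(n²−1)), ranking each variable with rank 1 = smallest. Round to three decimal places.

Ranks of variable 1: 1, 4, 3, 2, 6, 5
Ranks of variable 2: 5, 1, 4, 6, 3, 2
d = r₁ − r₂: -4, 3, -1, -4, 3, 3
d²: 16, 9, 1, 16, 9, 9; Σd² = 60
ρ = 1 − 6·60/(6·35) = 1 − 360/210 = -0.714

-0.714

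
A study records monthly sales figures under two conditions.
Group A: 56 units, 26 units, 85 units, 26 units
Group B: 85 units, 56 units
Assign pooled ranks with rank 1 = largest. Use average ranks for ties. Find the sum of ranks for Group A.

16

Sorted (descending): 85, 85, 56, 56, 26, 26
The 2 values of 85 occupy positions 1–2 → average rank (1+2)/2 = 1.5.
The 2 values of 56 occupy positions 3–4 → average rank (3+4)/2 = 3.5.
The 2 values of 26 occupy positions 5–6 → average rank (5+6)/2 = 5.5.
Group A values → pooled ranks: 56→3.5, 26→5.5, 85→1.5, 26→5.5
Rank sum = 3.5 + 5.5 + 1.5 + 5.5 = 16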